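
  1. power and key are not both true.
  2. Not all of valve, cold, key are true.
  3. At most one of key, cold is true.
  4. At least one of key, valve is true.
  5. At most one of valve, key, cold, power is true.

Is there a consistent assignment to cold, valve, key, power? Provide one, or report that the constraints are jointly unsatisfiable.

cold = False, valve = False, key = True, power = False

  (1) power=F, key=T — not both ✓
  (2) {valve, cold, key}: 1/3 true — not all ✓
  (3) {key, cold}: 1 true — at most one ✓
  (4) {key, valve}: 1 true — at least one ✓
  (5) {valve, key, cold, power}: 1 true — at most one ✓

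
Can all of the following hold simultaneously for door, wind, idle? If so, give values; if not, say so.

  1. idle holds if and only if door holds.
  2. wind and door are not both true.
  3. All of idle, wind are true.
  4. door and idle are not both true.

No satisfying assignment exists.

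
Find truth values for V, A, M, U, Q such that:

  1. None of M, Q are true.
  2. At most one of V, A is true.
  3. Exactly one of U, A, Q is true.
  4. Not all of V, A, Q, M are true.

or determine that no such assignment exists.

V: False, A: False, M: False, U: True, Q: False

  (1) {M, Q}: 0 true — none ✓
  (2) {V, A}: 0 true — at most one ✓
  (3) {U, A, Q}: 1 true — exactly one ✓
  (4) {V, A, Q, M}: 0/4 true — not all ✓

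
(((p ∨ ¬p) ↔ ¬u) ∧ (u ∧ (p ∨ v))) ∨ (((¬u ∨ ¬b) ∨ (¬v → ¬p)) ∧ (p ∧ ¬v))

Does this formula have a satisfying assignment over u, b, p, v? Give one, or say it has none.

u: True, b: False, p: True, v: False

  (((p ∨ ¬p) ↔ ¬u) ∧ (u ∧ (p ∨ v))) ∨ (((¬u ∨ ¬b) ∨ (¬v → ¬p)) ∧ (p ∧ ¬v)) = True
    ((p ∨ ¬p) ↔ ¬u) ∧ (u ∧ (p ∨ v)) = False
      (p ∨ ¬p) ↔ ¬u = False
        p ∨ ¬p = True
          ¬p = False
        ¬u = False
      u ∧ (p ∨ v) = True
        p ∨ v = True
    ((¬u ∨ ¬b) ∨ (¬v → ¬p)) ∧ (p ∧ ¬v) = True
      (¬u ∨ ¬b) ∨ (¬v → ¬p) = True
        ¬u ∨ ¬b = True
          ¬u = False
          ¬b = True
        ¬v → ¬p = False
          ¬v = True
          ¬p = False
      p ∧ ¬v = True
        ¬v = True
The formula evaluates to True.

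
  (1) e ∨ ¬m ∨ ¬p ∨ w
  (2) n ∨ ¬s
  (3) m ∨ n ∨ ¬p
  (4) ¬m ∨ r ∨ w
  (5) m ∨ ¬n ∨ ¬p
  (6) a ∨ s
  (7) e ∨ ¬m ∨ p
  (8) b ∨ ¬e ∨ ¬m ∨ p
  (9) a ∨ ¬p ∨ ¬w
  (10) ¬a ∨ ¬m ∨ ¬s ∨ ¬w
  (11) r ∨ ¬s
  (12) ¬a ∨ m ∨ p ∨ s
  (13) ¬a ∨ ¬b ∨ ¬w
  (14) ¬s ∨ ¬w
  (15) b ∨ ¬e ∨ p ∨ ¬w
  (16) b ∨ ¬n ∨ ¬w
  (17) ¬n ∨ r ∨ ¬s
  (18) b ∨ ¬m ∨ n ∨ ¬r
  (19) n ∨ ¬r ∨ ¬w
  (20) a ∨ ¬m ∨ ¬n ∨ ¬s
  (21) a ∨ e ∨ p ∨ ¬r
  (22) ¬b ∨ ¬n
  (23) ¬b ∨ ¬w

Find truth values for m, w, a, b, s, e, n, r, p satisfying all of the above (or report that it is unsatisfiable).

m=T, w=F, a=T, b=T, s=F, e=T, n=F, r=T, p=F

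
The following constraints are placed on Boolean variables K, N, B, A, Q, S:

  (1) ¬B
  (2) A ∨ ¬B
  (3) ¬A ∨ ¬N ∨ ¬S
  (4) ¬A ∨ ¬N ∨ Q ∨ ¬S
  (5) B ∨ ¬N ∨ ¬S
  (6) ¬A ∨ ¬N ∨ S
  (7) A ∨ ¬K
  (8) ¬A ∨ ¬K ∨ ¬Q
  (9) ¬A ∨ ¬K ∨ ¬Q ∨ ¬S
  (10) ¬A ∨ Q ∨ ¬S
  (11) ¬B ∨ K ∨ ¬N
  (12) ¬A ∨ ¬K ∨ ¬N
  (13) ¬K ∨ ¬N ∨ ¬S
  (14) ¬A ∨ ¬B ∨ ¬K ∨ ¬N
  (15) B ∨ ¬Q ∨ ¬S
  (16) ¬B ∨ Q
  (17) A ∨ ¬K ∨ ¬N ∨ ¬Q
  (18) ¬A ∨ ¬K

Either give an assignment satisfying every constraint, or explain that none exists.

Unit clause (¬B) forces B = False.
Try K = True:
  (A ∨ ¬K) forces A = True.
  clause (¬A ∨ ¬K) is falsified — backtrack.
So K = False.
Set N = False.
Set A = True.
Set Q = True.
  then (B ∨ ¬Q ∨ ¬S) forces S = False.
All clauses satisfied.

K = False, N = False, B = False, A = True, Q = True, S = False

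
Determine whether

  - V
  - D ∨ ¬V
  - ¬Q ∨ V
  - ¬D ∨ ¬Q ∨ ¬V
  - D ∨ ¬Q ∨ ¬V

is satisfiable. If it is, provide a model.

V = True; D = True; Q = False

Unit clause (V) forces V = True.
In (D ∨ ¬V) only D is left, so D = True.
In (¬D ∨ ¬Q ∨ ¬V) only ¬Q is left, so Q = False.
Check each clause:
  (V): V holds.
  (D ∨ ¬V): D holds.
  (¬Q ∨ V): ¬Q holds.
  (¬D ∨ ¬Q ∨ ¬V): ¬Q holds.
  (D ∨ ¬Q ∨ ¬V): D holds.
All clauses satisfied.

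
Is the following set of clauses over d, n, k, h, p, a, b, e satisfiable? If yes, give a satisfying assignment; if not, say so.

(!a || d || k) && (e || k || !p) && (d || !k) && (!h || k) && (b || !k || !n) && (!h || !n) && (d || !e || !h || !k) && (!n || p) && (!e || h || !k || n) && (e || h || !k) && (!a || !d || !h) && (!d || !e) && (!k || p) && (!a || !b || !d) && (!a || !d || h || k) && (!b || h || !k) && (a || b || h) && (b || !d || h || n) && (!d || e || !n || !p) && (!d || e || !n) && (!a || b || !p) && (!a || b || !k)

Set d = True.
  then (!d || !e) forces e = False.
  then (!d || e || !n) forces n = False.
Set k = True.
  then (e || h || !k) forces h = True.
  then (!a || !d || !h) forces a = False.
  then (!k || p) forces p = True.
Set b = False.
All clauses satisfied.

d = True; n = False; k = True; h = True; p = True; a = False; b = False; e = False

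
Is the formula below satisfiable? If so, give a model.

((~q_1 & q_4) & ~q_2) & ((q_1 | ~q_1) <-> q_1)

Unsatisfiable — no assignment works.

Case q_1 = True: the conjunct ~q_1 is False.
Case q_1 = False: the conjunct (q_1 | ~q_1) <-> q_1 becomes (False | True) <-> False = False.
Both cases fail — unsatisfiable.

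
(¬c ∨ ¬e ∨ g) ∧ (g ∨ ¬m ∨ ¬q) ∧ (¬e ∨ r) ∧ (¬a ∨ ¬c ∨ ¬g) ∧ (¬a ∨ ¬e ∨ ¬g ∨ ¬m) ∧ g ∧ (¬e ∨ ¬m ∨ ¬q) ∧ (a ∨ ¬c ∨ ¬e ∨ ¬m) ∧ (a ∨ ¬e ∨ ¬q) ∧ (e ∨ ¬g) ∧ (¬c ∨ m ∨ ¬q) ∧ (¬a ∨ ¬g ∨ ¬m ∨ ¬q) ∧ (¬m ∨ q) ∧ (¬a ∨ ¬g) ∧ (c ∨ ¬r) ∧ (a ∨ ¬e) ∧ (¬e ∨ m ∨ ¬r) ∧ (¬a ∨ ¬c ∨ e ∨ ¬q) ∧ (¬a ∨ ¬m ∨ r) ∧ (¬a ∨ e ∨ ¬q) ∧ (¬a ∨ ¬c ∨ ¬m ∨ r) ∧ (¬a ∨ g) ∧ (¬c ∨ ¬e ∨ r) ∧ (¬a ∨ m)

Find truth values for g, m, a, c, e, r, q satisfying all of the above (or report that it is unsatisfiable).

Case g = True:
  (e ∨ ¬g) forces e = True.
  (¬e ∨ r) forces r = True.
  (¬a ∨ ¬g) forces a = False.
  Clause (a ∨ ¬e) is falsified — contradiction.
Case g = False:
  Clause (g) is falsified — contradiction.
Both cases fail, so the formula is unsatisfiable.

Unsatisfiable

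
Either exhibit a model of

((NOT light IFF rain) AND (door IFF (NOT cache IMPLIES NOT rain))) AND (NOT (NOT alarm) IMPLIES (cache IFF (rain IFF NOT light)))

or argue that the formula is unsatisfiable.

alarm = False, cache = False, rain = True, door = False, light = False

  (NOT light IFF rain) AND (door IFF (NOT cache IMPLIES NOT rain)) = True
    NOT light IFF rain = True
      NOT light = True
    door IFF (NOT cache IMPLIES NOT rain) = True
      NOT cache IMPLIES NOT rain = False
        NOT cache = True
        NOT rain = False
  NOT (NOT alarm) IMPLIES (cache IFF (rain IFF NOT light)) = True
    NOT (NOT alarm) = False
      NOT alarm = True
    cache IFF (rain IFF NOT light) = False
      rain IFF NOT light = True
        NOT light = True
Both conjuncts True, so the formula holds.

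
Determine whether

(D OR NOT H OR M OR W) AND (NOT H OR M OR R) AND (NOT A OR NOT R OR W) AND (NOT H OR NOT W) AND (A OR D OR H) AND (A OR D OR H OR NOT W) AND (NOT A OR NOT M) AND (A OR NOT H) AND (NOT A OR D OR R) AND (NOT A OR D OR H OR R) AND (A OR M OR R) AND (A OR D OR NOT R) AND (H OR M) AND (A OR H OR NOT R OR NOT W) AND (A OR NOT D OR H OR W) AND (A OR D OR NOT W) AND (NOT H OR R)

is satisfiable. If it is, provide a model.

Set R = False.
  then (NOT H OR R) forces H = False.
  then (H OR M) forces M = True.
  then (NOT A OR NOT M) forces A = False.
  then (A OR D OR H) forces D = True.
  then (A OR NOT D OR H OR W) forces W = True.
All clauses satisfied.

R: False, W: True, M: True, A: False, H: False, D: True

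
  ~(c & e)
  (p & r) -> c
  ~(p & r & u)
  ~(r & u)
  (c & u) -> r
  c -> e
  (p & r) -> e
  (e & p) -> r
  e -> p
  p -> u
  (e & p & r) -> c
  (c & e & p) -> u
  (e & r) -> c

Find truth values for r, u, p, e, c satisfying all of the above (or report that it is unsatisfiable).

r = False; u = True; p = False; e = False; c = False

Set r = False.
Set u = True.
  then (~c | r | ~u) forces c = False.
Set p = False.
  then (~e | p) forces e = False.
All clauses satisfied.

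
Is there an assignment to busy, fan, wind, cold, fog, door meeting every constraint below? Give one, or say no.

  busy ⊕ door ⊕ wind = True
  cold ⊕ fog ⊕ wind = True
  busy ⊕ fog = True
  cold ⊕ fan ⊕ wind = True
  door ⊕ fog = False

busy = False, fan = True, wind = False, cold = False, fog = True, door = True

busy ⊕ door ⊕ wind = F ⊕ T ⊕ F = True ✓
cold ⊕ fog ⊕ wind = F ⊕ T ⊕ F = True ✓
busy ⊕ fog = F ⊕ T = True ✓
cold ⊕ fan ⊕ wind = F ⊕ T ⊕ F = True ✓
door ⊕ fog = T ⊕ T = False ✓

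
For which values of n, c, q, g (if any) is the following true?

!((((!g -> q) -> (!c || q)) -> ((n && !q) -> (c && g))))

n: True; c: True; q: False; g: False

  !((((!g -> q) -> (!c || q)) -> ((n && !q) -> (c && g)))) = True
    ((!g -> q) -> (!c || q)) -> ((n && !q) -> (c && g)) = False
      (!g -> q) -> (!c || q) = True
        !g -> q = False
          !g = True
        !c || q = False
          !c = False
      (n && !q) -> (c && g) = False
        n && !q = True
          !q = True
        c && g = False
The formula evaluates to True.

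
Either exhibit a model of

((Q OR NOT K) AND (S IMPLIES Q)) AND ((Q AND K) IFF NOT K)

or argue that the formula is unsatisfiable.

UNSATISFIABLE

Case K = True: the formula simplifies to (Q AND (S IMPLIES Q)) AND NOT Q.
  Q = True: the conjunct NOT Q is False.
  Q = False: the conjunct Q is False.
Case K = False: the conjunct (Q AND K) IFF NOT K becomes (Q AND False) IFF NOT False = False.
Both cases fail — unsatisfiable.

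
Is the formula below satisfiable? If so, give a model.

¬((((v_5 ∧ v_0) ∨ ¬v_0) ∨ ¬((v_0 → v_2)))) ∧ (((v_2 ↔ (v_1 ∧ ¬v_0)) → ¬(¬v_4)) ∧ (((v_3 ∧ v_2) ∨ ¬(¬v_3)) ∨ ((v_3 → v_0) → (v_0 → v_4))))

v_0: True, v_1: True, v_2: True, v_3: True, v_4: True, v_5: False

  ¬((((v_5 ∧ v_0) ∨ ¬v_0) ∨ ¬((v_0 → v_2)))) = True
    ((v_5 ∧ v_0) ∨ ¬v_0) ∨ ¬((v_0 → v_2)) = False
      (v_5 ∧ v_0) ∨ ¬v_0 = False
        v_5 ∧ v_0 = False
        ¬v_0 = False
      ¬((v_0 → v_2)) = False
        v_0 → v_2 = True
  ((v_2 ↔ (v_1 ∧ ¬v_0)) → ¬(¬v_4)) ∧ (((v_3 ∧ v_2) ∨ ¬(¬v_3)) ∨ ((v_3 → v_0) → (v_0 → v_4))) = True
    (v_2 ↔ (v_1 ∧ ¬v_0)) → ¬(¬v_4) = True
      v_2 ↔ (v_1 ∧ ¬v_0) = False
        v_1 ∧ ¬v_0 = False
          ¬v_0 = False
      ¬(¬v_4) = True
        ¬v_4 = False
    ((v_3 ∧ v_2) ∨ ¬(¬v_3)) ∨ ((v_3 → v_0) → (v_0 → v_4)) = True
      (v_3 ∧ v_2) ∨ ¬(¬v_3) = True
        v_3 ∧ v_2 = True
        ¬(¬v_3) = True
          ¬v_3 = False
      (v_3 → v_0) → (v_0 → v_4) = True
        v_3 → v_0 = True
        v_0 → v_4 = True
Both conjuncts True, so the formula holds.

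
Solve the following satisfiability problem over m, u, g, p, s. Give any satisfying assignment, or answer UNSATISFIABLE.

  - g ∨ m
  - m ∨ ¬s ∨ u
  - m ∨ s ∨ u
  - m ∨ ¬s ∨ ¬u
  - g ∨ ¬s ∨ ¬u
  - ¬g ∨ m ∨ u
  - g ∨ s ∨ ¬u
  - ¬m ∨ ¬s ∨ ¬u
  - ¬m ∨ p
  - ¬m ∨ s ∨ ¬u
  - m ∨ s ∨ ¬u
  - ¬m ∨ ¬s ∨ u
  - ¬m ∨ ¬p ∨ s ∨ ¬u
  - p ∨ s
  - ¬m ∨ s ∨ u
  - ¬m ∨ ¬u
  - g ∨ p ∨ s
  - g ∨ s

Unsatisfiable — no assignment works.

Case m = True:
  (¬m ∨ p) forces p = True.
  (¬m ∨ ¬u) forces u = False.
  (¬m ∨ ¬s ∨ u) forces s = False.
  Clause (¬m ∨ s ∨ u) is falsified — contradiction.
Case m = False:
  (g ∨ m) forces g = True.
  (¬g ∨ m ∨ u) forces u = True.
  (m ∨ ¬s ∨ ¬u) forces s = False.
  Clause (m ∨ s ∨ ¬u) is falsified — contradiction.
Both cases fail, so the formula is unsatisfiable.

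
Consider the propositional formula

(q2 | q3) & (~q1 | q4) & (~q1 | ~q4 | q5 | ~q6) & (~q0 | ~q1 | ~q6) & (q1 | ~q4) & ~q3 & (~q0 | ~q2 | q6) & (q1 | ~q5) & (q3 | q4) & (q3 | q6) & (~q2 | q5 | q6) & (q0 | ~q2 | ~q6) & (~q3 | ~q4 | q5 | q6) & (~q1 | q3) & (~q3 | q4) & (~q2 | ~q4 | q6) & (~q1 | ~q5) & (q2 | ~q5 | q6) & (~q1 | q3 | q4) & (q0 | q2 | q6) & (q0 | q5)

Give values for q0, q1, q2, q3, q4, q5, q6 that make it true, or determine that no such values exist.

Case q3 = True:
  Clause (~q3) is falsified — contradiction.
Case q3 = False:
  (q2 | q3) forces q2 = True.
  (q3 | q4) forces q4 = True.
  (q1 | ~q4) forces q1 = True.
  Clause (~q1 | q3) is falsified — contradiction.
Both cases fail, so the formula is unsatisfiable.

Unsatisfiable — no assignment works.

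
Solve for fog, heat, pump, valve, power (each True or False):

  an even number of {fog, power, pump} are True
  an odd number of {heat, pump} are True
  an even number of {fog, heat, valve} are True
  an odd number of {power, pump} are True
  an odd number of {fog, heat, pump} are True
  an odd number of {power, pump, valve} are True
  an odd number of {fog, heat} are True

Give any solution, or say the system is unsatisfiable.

The formula is unsatisfiable.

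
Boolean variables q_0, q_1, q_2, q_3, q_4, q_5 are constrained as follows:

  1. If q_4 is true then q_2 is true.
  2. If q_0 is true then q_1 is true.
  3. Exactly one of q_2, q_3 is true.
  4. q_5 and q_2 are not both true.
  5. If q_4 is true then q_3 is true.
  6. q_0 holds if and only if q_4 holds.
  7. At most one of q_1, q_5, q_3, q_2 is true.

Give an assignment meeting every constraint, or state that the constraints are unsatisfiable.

q_0: False, q_1: False, q_2: False, q_3: True, q_4: False, q_5: False

  (1) q_4=F ⇒ q_2: vacuous ✓
  (2) q_0=F ⇒ q_1: vacuous ✓
  (3) {q_2, q_3}: 1 true — exactly one ✓
  (4) q_5=F, q_2=F — not both ✓
  (5) q_4=F ⇒ q_3: vacuous ✓
  (6) q_0=F, q_4=F — same ✓
  (7) {q_1, q_5, q_3, q_2}: 1 true — at most one ✓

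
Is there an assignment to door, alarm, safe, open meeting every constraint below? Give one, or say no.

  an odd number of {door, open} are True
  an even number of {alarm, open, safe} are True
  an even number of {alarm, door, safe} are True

Adding constraints 1, 2, 3 mod 2: every variable appears an even number of times on the left, so the left side is 0.
But the right sides sum to 1 (mod 2). 0 ≠ 1 — the system is inconsistent.

The formula is unsatisfiable.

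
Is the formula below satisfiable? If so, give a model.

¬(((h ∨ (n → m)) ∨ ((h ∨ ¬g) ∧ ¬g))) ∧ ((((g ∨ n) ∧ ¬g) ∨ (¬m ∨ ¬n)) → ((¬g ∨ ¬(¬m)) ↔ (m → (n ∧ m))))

No satisfying assignment exists.

Case m = True: the conjunct ¬(((h ∨ (n → m)) ∨ ((h ∨ ¬g) ∧ ¬g))) becomes ¬((True ∨ ((h ∨ ¬g) ∧ ¬g))) = False.
Case m = False: the formula simplifies to ¬(((h ∨ ¬n) ∨ ((h ∨ ¬g) ∧ ¬g))) ∧ ¬g.
  g = True: the conjunct ¬g is False.
  g = False: the conjunct ¬(((h ∨ ¬n) ∨ ((h ∨ ¬g) ∧ ¬g))) becomes ¬(((h ∨ ¬n) ∨ True)) = False.
Both cases fail — unsatisfiable.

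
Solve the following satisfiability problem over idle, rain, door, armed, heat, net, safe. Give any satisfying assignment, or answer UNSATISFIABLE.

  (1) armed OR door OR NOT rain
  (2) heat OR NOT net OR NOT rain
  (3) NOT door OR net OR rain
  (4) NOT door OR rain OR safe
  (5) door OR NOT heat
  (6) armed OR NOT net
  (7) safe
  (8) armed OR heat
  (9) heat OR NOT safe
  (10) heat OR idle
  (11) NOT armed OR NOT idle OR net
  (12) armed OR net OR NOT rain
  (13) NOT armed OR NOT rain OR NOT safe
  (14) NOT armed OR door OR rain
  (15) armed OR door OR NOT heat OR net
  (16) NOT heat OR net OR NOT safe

Unit clause (safe) forces safe = True.
In (heat OR NOT safe) only heat is left, so heat = True.
In (NOT heat OR net OR NOT safe) only net is left, so net = True.
In (door OR NOT heat) only door is left, so door = True.
In (armed OR NOT net) only armed is left, so armed = True.
In (NOT armed OR NOT rain OR NOT safe) only NOT rain is left, so rain = False.
Set idle = False.
All clauses satisfied.

idle = False; rain = False; door = True; armed = True; heat = True; net = True; safe = True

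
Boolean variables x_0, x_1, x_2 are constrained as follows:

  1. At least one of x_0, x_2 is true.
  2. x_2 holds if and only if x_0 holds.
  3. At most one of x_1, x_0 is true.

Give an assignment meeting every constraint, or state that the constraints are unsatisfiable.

x_0 = True; x_1 = False; x_2 = True

  (1) {x_0, x_2}: 2 true — at least one ✓
  (2) x_2=T, x_0=T — same ✓
  (3) {x_1, x_0}: 1 true — at most one ✓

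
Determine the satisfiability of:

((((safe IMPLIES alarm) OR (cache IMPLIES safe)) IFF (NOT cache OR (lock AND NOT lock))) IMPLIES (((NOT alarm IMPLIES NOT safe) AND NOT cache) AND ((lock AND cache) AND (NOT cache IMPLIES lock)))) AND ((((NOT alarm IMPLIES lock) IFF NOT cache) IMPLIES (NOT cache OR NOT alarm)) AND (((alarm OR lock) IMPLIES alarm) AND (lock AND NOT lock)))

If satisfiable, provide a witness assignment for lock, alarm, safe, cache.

Case lock = True: the conjunct NOT lock is False.
Case lock = False: the conjunct lock is False.
Both cases fail — unsatisfiable.

No satisfying assignment exists.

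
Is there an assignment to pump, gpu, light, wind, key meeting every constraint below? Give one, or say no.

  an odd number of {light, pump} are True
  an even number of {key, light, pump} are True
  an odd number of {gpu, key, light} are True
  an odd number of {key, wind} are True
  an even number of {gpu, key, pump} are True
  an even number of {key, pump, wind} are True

pump = True, gpu = False, light = False, wind = False, key = True

{light, pump}: 1 true → odd ✓
{key, light, pump}: 2 true → even ✓
{gpu, key, light}: 1 true → odd ✓
{key, wind}: 1 true → odd ✓
{gpu, key, pump}: 2 true → even ✓
{key, pump, wind}: 2 true → even ✓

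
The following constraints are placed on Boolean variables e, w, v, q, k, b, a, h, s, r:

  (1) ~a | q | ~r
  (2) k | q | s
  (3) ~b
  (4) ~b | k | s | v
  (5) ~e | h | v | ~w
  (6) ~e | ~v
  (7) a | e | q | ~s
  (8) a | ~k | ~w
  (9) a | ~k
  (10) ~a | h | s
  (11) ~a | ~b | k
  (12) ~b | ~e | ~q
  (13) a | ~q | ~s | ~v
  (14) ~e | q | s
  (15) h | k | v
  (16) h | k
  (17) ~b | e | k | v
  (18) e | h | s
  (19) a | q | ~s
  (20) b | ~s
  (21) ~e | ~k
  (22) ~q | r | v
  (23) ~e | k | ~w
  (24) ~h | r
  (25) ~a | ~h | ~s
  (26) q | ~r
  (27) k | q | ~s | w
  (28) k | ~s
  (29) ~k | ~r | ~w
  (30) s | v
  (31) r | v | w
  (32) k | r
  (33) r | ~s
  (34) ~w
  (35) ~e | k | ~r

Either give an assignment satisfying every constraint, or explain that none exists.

e = False; w = False; v = True; q = True; k = False; b = False; a = False; h = True; s = False; r = True

Unit clause (~b) forces b = False.
In (b | ~s) only ~s is left, so s = False.
In (s | v) only v is left, so v = True.
Unit clause (~w) forces w = False.
In (~e | ~v) only ~e is left, so e = False.
In (e | h | s) only h is left, so h = True.
In (~h | r) only r is left, so r = True.
In (q | ~r) only q is left, so q = True.
Set k = False.
Set a = False.
All clauses satisfied.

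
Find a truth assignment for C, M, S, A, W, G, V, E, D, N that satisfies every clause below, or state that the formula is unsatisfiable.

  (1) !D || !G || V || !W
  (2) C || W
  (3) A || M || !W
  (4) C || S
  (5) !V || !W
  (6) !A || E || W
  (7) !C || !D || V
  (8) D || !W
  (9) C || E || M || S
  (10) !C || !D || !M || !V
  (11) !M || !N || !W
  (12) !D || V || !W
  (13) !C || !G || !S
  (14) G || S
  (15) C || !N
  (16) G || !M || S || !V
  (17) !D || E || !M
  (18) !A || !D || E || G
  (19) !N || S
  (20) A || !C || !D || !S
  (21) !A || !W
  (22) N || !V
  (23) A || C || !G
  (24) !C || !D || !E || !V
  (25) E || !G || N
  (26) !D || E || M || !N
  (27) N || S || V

Try C = False:
  (C || W) forces W = True.
  (C || S) forces S = True.
  (!V || !W) forces V = False.
  (D || !W) forces D = True.
  clause (!D || V || !W) is falsified — backtrack.
So C = True.
Set M = True.
Set S = True.
  then (!C || !G || !S) forces G = False.
Set A = True.
  then (!A || !W) forces W = False.
  then (!A || E || W) forces E = True.
Set V = False.
  then (!C || !D || V) forces D = False.
Set N = True.
All clauses satisfied.

C = True; M = True; S = True; A = True; W = False; G = False; V = False; E = True; D = False; N = True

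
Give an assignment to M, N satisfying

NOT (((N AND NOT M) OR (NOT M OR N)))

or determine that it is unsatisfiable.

M=T, N=F

  NOT (((N AND NOT M) OR (NOT M OR N))) = True
    (N AND NOT M) OR (NOT M OR N) = False
      N AND NOT M = False
        NOT M = False
      NOT M OR N = False
        NOT M = False
The formula evaluates to True.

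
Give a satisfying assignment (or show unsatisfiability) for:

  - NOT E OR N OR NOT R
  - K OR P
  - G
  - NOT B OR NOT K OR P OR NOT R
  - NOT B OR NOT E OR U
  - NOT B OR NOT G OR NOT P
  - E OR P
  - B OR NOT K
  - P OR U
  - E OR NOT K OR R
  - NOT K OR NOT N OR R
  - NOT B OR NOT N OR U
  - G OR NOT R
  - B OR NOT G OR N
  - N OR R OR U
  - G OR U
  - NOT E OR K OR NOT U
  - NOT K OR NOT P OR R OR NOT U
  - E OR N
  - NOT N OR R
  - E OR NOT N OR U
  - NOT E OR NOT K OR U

Unit clause (G) forces G = True.
Set R = False.
  then (NOT N OR R) forces N = False.
  then (B OR NOT G OR N) forces B = True.
  then (N OR R OR U) forces U = True.
  then (E OR N) forces E = True.
  then (NOT B OR NOT G OR NOT P) forces P = False.
  then (NOT E OR K OR NOT U) forces K = True.
All clauses satisfied.

R = False, U = True, E = True, N = False, K = True, B = True, P = False, G = True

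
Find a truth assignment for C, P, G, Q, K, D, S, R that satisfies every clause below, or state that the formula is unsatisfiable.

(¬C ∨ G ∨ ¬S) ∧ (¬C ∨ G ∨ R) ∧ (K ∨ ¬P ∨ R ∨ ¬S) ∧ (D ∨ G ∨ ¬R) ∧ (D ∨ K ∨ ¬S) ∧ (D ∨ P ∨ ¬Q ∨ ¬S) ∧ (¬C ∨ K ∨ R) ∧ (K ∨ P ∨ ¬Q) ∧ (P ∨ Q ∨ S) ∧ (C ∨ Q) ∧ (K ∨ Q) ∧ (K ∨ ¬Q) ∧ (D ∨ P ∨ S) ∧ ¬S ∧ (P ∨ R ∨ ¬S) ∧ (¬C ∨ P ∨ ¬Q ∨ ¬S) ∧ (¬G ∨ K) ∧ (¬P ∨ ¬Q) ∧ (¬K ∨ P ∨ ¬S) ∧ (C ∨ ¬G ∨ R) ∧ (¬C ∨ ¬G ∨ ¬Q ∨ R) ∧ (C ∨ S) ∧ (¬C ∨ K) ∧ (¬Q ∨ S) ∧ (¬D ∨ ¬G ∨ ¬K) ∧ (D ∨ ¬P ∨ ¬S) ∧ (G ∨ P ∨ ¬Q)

Unit clause (¬S) forces S = False.
In (C ∨ S) only C is left, so C = True.
In (¬C ∨ K) only K is left, so K = True.
In (¬Q ∨ S) only ¬Q is left, so Q = False.
In (P ∨ Q ∨ S) only P is left, so P = True.
Set G = True.
  then (¬D ∨ ¬G ∨ ¬K) forces D = False.
Set R = False.
All clauses satisfied.

C=T, P=T, G=T, Q=F, K=T, D=F, S=F, R=F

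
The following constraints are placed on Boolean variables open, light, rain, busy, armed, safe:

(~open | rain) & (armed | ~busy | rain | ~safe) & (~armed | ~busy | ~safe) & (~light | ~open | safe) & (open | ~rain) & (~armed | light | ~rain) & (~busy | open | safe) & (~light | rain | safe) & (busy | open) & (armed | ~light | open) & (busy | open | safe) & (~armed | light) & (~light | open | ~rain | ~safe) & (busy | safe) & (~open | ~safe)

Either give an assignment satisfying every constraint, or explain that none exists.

open = True, light = False, rain = True, busy = True, armed = False, safe = False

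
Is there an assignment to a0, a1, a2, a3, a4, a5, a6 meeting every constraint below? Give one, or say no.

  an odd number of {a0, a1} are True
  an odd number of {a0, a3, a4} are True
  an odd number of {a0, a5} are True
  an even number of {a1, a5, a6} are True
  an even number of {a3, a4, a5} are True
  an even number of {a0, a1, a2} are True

a0: False; a1: True; a2: True; a3: True; a4: False; a5: True; a6: False

{a0, a1}: 1 true → odd ✓
{a0, a3, a4}: 1 true → odd ✓
{a0, a5}: 1 true → odd ✓
{a1, a5, a6}: 2 true → even ✓
{a3, a4, a5}: 2 true → even ✓
{a0, a1, a2}: 2 true → even ✓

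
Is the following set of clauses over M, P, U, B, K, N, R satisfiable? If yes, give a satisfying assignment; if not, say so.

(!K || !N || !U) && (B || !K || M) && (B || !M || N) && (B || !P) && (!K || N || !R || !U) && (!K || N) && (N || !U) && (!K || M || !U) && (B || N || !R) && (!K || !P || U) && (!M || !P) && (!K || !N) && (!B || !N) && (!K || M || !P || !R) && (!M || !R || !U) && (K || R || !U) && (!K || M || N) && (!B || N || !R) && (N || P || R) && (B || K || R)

M: False; P: True; U: False; B: True; K: False; N: False; R: False

Set M = False.
Set P = True.
  then (B || !P) forces B = True.
  then (!B || !N) forces N = False.
  then (!K || M || N) forces K = False.
  then (!B || N || !R) forces R = False.
  then (N || !U) forces U = False.
All clauses satisfied.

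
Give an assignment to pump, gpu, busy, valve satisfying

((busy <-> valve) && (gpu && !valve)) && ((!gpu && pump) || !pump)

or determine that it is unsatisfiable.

pump: False; gpu: True; busy: False; valve: False

  (busy <-> valve) && (gpu && !valve) = True
    busy <-> valve = True
    gpu && !valve = True
      !valve = True
  (!gpu && pump) || !pump = True
    !gpu && pump = False
      !gpu = False
    !pump = True
Both conjuncts True, so the formula holds.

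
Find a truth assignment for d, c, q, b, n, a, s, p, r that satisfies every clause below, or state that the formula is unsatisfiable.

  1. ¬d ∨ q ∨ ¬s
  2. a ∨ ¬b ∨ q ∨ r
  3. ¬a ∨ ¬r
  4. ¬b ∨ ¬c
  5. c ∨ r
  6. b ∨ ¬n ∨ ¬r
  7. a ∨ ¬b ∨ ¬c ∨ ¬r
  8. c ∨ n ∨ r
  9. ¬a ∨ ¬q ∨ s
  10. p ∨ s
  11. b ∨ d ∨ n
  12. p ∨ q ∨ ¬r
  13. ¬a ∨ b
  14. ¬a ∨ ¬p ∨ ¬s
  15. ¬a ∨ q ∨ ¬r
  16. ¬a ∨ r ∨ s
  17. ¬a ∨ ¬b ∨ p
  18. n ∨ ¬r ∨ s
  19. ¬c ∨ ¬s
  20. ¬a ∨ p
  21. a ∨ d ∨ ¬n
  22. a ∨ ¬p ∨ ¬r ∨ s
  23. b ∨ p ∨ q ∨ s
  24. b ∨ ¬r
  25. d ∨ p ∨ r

d=T, c=F, q=T, b=T, n=T, a=F, s=T, p=F, r=T

Set d = True.
Set c = False.
  then (c ∨ r) forces r = True.
  then (b ∨ ¬r) forces b = True.
  then (¬a ∨ ¬r) forces a = False.
Try q = False:
  (¬d ∨ q ∨ ¬s) forces s = False.
  (p ∨ s) forces p = True.
  clause (a ∨ ¬p ∨ ¬r ∨ s) is falsified — backtrack.
So q = True.
Set n = True.
Set s = True.
Set p = False.
All clauses satisfied.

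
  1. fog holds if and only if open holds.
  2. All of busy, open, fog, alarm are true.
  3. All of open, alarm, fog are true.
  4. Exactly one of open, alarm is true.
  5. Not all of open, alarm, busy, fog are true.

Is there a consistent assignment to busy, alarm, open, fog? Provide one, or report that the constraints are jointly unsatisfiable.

Case alarm = True:
  (2) forces busy = True.
  (2) forces open = True.
  Constraint (4) is violated (open=T, alarm=T) — contradiction.
Case alarm = False:
  Constraint (2) is violated (alarm=F) — contradiction.
Both cases fail — unsatisfiable.

UNSATISFIABLE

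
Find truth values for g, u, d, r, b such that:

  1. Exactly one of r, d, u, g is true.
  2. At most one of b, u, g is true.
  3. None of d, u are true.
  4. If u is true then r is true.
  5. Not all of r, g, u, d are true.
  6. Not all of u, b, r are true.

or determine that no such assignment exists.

g = False; u = False; d = False; r = True; b = True

  (1) {r, d, u, g}: 1 true — exactly one ✓
  (2) {b, u, g}: 1 true — at most one ✓
  (3) {d, u}: 0 true — none ✓
  (4) u=F ⇒ r: vacuous ✓
  (5) {r, g, u, d}: 1/4 true — not all ✓
  (6) {u, b, r}: 2/3 true — not all ✓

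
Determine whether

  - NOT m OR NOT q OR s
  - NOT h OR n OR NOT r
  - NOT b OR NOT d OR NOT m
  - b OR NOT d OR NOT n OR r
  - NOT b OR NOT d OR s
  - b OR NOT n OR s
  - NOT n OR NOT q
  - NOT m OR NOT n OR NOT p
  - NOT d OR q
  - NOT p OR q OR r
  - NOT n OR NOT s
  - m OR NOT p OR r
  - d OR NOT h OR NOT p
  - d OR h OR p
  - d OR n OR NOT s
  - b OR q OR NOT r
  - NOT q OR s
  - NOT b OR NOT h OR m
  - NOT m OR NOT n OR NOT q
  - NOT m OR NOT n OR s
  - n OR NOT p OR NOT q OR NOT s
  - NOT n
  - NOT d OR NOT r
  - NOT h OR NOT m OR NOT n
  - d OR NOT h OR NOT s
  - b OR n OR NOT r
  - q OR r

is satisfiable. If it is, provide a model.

d=F; m=F; n=F; q=F; s=F; h=F; p=T; b=T; r=T

Unit clause (NOT n) forces n = False.
Set d = False.
  then (d OR n OR NOT s) forces s = False.
  then (NOT q OR s) forces q = False.
  then (q OR r) forces r = True.
  then (NOT h OR n OR NOT r) forces h = False.
  then (d OR h OR p) forces p = True.
  then (b OR q OR NOT r) forces b = True.
Set m = False.
All clauses satisfied.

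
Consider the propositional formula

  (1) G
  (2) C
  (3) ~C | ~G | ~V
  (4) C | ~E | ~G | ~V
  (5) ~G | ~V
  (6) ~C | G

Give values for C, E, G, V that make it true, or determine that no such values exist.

C = True, E = True, G = True, V = False

Unit clause (G) forces G = True.
Unit clause (C) forces C = True.
In (~C | ~G | ~V) only ~V is left, so V = False.
Set E = True.
All clauses satisfied.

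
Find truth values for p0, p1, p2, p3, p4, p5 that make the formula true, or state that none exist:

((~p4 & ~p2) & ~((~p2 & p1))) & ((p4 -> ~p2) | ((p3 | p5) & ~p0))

p0=F, p1=F, p2=F, p3=F, p4=F, p5=F

  (~p4 & ~p2) & ~((~p2 & p1)) = True
    ~p4 & ~p2 = True
      ~p4 = True
      ~p2 = True
    ~((~p2 & p1)) = True
      ~p2 & p1 = False
        ~p2 = True
  (p4 -> ~p2) | ((p3 | p5) & ~p0) = True
    p4 -> ~p2 = True
      ~p2 = True
    (p3 | p5) & ~p0 = False
      p3 | p5 = False
      ~p0 = True
Both conjuncts True, so the formula holds.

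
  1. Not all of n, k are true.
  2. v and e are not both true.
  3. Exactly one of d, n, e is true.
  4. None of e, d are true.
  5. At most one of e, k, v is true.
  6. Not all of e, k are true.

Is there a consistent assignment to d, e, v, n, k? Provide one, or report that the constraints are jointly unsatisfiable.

d = False; e = False; v = True; n = True; k = False

  (1) {n, k}: 1/2 true — not all ✓
  (2) v=T, e=F — not both ✓
  (3) {d, n, e}: 1 true — exactly one ✓
  (4) {e, d}: 0 true — none ✓
  (5) {e, k, v}: 1 true — at most one ✓
  (6) {e, k}: 0/2 true — not all ✓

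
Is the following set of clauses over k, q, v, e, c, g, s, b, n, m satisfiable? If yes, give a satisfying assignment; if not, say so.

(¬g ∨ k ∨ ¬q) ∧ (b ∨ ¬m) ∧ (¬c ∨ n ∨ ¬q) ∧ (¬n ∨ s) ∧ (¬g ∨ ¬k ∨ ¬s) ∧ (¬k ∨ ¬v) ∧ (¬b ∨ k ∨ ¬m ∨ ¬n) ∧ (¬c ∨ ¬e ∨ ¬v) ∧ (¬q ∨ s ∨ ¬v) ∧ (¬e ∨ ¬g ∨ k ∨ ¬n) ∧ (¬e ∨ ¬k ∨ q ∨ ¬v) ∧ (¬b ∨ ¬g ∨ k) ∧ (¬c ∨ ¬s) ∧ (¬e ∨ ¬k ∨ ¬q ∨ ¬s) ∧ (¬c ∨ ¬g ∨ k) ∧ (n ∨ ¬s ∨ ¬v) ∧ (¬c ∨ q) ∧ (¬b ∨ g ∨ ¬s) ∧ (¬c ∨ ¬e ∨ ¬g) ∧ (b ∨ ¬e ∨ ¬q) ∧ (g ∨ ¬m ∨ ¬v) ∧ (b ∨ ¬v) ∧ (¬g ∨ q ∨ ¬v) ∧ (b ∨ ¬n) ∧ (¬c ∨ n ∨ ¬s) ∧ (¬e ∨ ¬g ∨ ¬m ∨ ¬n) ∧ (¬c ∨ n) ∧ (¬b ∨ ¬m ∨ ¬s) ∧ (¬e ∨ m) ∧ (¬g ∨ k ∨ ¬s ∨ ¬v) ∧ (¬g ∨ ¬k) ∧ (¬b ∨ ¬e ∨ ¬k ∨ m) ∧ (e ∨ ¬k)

k = False, q = False, v = False, e = True, c = False, g = False, s = False, b = True, n = False, m = True

Set k = False.
Set q = False.
  then (¬c ∨ q) forces c = False.
Set v = False.
Set e = True.
  then (¬e ∨ m) forces m = True.
  then (b ∨ ¬m) forces b = True.
  then (¬b ∨ k ∨ ¬m ∨ ¬n) forces n = False.
  then (¬b ∨ ¬g ∨ k) forces g = False.
  then (¬b ∨ g ∨ ¬s) forces s = False.
All clauses satisfied.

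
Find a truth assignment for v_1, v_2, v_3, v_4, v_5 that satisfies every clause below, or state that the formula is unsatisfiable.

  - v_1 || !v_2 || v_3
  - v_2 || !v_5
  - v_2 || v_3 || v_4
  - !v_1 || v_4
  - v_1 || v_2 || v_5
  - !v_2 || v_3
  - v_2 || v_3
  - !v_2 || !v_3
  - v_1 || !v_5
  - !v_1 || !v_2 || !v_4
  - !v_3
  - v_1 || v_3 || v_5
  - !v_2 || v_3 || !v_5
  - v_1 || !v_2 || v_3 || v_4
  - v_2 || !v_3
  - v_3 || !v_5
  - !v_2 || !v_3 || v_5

Case v_3 = True:
  Clause (!v_3) is falsified — contradiction.
Case v_3 = False:
  (!v_2 || v_3) forces v_2 = False.
  Clause (v_2 || v_3) is falsified — contradiction.
Both cases fail, so the formula is unsatisfiable.

No satisfying assignment exists.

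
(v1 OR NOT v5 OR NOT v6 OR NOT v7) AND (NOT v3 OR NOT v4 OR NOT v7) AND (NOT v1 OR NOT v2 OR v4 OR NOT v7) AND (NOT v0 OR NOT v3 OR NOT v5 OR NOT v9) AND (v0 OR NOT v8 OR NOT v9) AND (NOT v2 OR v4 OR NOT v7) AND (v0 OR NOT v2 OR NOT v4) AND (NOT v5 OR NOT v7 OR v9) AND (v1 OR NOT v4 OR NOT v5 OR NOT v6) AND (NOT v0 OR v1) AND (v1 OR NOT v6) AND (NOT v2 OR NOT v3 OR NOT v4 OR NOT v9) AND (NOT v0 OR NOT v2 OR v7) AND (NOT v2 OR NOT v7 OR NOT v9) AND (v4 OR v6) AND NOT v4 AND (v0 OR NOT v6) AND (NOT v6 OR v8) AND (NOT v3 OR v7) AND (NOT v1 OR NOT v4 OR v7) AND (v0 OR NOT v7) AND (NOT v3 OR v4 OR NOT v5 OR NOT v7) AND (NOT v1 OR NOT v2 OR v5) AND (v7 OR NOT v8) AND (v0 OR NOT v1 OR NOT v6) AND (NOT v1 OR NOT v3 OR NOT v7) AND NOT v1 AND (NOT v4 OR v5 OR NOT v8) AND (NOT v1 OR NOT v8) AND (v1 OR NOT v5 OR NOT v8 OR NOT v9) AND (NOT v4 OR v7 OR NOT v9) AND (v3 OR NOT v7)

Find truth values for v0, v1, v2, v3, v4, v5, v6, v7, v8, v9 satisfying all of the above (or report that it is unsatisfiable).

Case v4 = True:
  Clause (NOT v4) is falsified — contradiction.
Case v4 = False:
  (v4 OR v6) forces v6 = True.
  (v1 OR NOT v6) forces v1 = True.
  Clause (NOT v1) is falsified — contradiction.
Both cases fail, so the formula is unsatisfiable.

Unsatisfiable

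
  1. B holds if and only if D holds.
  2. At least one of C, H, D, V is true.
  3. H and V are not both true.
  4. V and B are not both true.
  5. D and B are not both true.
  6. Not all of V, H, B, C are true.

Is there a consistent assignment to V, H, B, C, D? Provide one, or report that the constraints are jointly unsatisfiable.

V: True, H: False, B: False, C: True, D: False

  (1) B=F, D=F — same ✓
  (2) {C, H, D, V}: 2 true — at least one ✓
  (3) H=F, V=T — not both ✓
  (4) V=T, B=F — not both ✓
  (5) D=F, B=F — not both ✓
  (6) {V, H, B, C}: 2/4 true — not all ✓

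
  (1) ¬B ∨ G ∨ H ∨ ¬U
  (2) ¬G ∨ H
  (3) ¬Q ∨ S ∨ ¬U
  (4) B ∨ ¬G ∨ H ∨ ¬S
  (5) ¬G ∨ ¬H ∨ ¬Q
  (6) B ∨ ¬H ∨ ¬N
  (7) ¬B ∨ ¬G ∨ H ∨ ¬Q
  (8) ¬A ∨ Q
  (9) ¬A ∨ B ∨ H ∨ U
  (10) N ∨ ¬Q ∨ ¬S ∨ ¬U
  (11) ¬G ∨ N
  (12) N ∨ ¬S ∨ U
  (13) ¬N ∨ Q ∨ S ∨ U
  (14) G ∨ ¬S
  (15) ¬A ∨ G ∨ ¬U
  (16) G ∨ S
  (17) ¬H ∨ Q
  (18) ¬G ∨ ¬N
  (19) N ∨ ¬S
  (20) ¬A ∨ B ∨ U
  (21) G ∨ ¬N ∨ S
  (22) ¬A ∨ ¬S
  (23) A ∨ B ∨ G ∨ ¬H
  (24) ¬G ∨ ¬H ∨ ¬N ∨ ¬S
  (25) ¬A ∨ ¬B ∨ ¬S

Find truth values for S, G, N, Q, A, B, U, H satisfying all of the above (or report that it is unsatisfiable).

UNSATISFIABLE

Case G = True:
  (¬G ∨ H) forces H = True.
  (¬G ∨ ¬H ∨ ¬Q) forces Q = False.
  Clause (¬H ∨ Q) is falsified — contradiction.
Case G = False:
  (G ∨ ¬S) forces S = False.
  Clause (G ∨ S) is falsified — contradiction.
Both cases fail, so the formula is unsatisfiable.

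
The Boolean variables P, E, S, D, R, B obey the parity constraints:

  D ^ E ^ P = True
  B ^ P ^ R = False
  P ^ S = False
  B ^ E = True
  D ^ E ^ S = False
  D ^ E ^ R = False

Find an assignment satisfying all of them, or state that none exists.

Adding constraints 1, 3, 5 mod 2: every variable appears an even number of times on the left, so the left side is 0.
But the right sides sum to 1 (mod 2). 0 ≠ 1 — the system is inconsistent.

Unsatisfiable — no assignment works.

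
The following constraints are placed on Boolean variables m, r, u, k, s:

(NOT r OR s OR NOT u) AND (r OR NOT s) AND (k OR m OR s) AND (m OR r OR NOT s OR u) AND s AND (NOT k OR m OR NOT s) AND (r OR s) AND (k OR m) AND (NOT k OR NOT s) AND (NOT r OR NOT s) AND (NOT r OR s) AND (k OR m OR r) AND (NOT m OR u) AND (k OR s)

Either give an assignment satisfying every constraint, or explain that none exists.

UNSATISFIABLE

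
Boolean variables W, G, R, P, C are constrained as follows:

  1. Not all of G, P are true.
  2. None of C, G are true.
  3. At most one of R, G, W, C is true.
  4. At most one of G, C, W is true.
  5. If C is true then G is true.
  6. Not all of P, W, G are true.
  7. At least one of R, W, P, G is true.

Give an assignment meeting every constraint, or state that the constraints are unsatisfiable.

W: True, G: False, R: False, P: False, C: False

  (1) {G, P}: 0/2 true — not all ✓
  (2) {C, G}: 0 true — none ✓
  (3) {R, G, W, C}: 1 true — at most one ✓
  (4) {G, C, W}: 1 true — at most one ✓
  (5) C=F ⇒ G: vacuous ✓
  (6) {P, W, G}: 1/3 true — not all ✓
  (7) {R, W, P, G}: 1 true — at least one ✓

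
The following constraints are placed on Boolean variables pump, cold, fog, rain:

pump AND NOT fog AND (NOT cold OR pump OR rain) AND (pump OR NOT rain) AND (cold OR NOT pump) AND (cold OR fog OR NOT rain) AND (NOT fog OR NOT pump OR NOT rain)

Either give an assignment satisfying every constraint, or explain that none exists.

pump: True, cold: True, fog: False, rain: False

Unit clause (pump) forces pump = True.
Unit clause (NOT fog) forces fog = False.
In (cold OR NOT pump) only cold is left, so cold = True.
Set rain = False.
Check each clause:
  (pump): pump holds.
  (NOT fog): NOT fog holds.
  (NOT cold OR pump OR rain): pump holds.
  (pump OR NOT rain): pump holds.
  (cold OR NOT pump): cold holds.
  (cold OR fog OR NOT rain): cold holds.
  (NOT fog OR NOT pump OR NOT rain): NOT fog holds.
All clauses satisfied.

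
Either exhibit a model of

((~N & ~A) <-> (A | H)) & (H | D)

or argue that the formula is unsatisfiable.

N = True, H = False, D = True, A = False

  (~N & ~A) <-> (A | H) = True
    ~N & ~A = False
      ~N = False
      ~A = True
    A | H = False
  H | D = True
Both conjuncts True, so the formula holds.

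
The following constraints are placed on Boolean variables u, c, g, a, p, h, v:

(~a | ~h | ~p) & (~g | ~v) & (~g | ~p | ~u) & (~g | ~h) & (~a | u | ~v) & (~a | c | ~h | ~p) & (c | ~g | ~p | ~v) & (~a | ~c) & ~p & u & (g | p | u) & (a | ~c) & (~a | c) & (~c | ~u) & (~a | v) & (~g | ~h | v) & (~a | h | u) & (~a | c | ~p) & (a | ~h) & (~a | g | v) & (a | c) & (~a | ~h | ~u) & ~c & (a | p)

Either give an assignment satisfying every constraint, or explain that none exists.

Unsatisfiable — no assignment works.

Case a = True:
  (~a | ~c) forces c = False.
  Clause (~a | c) is falsified — contradiction.
Case a = False:
  (~p) forces p = False.
  Clause (a | p) is falsified — contradiction.
Both cases fail, so the formula is unsatisfiable.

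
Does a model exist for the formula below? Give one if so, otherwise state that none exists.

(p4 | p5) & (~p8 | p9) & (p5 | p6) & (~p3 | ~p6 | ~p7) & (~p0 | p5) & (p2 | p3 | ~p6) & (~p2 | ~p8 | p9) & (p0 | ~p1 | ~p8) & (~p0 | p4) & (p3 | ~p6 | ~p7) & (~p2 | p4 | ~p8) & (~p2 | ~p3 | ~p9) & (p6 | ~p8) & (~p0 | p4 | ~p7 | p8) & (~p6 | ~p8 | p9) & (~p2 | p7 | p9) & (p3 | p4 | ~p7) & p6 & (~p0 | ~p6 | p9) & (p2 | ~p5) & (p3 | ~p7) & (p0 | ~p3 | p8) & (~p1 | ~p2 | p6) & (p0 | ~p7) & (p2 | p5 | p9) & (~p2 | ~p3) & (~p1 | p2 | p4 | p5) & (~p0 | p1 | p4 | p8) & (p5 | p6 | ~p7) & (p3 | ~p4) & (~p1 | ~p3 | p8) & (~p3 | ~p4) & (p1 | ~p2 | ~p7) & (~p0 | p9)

p0 = False, p1 = False, p2 = True, p3 = False, p4 = False, p5 = True, p6 = True, p7 = False, p8 = False, p9 = True

Unit clause (p6) forces p6 = True.
Set p0 = False.
  then (p0 | ~p7) forces p7 = False.
Set p1 = False.
Try p2 = False:
  (p2 | p3 | ~p6) forces p3 = True.
  (p2 | ~p5) forces p5 = False.
  (p4 | p5) forces p4 = True.
  clause (~p3 | ~p4) is falsified — backtrack.
So p2 = True.
  then (~p2 | p7 | p9) forces p9 = True.
  then (~p2 | ~p3) forces p3 = False.
  then (p3 | ~p4) forces p4 = False.
  then (p4 | p5) forces p5 = True.
  then (~p2 | p4 | ~p8) forces p8 = False.
All clauses satisfied.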